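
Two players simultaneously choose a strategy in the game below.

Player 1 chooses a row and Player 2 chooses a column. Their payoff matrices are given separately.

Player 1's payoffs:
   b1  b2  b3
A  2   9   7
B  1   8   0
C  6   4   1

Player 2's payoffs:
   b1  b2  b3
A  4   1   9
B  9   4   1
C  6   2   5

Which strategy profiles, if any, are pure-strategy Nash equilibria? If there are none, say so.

The pure Nash equilibria are (A, b3) and (C, b1).

(A, b1): Player 1 can switch to C (2 → 6). Not NE.
(A, b2): Player 2 can switch to b1 (1 → 4). Not NE.
(A, b3): Player 1 gets 7, best alternative 1; Player 2 gets 9, best alternative 4. No profitable deviation — NE.
(B, b1): Player 1 can switch to A (1 → 2). Not NE.
(B, b2): Player 1 can switch to A (8 → 9). Not NE.
(B, b3): Player 1 can switch to A (0 → 7). Not NE.
(C, b1): Player 1 gets 6, best alternative 2; Player 2 gets 6, best alternative 5. No profitable deviation — NE.
(C, b2): Player 1 can switch to A (4 → 9). Not NE.
(C, b3): Player 1 can switch to A (1 → 7). Not NE.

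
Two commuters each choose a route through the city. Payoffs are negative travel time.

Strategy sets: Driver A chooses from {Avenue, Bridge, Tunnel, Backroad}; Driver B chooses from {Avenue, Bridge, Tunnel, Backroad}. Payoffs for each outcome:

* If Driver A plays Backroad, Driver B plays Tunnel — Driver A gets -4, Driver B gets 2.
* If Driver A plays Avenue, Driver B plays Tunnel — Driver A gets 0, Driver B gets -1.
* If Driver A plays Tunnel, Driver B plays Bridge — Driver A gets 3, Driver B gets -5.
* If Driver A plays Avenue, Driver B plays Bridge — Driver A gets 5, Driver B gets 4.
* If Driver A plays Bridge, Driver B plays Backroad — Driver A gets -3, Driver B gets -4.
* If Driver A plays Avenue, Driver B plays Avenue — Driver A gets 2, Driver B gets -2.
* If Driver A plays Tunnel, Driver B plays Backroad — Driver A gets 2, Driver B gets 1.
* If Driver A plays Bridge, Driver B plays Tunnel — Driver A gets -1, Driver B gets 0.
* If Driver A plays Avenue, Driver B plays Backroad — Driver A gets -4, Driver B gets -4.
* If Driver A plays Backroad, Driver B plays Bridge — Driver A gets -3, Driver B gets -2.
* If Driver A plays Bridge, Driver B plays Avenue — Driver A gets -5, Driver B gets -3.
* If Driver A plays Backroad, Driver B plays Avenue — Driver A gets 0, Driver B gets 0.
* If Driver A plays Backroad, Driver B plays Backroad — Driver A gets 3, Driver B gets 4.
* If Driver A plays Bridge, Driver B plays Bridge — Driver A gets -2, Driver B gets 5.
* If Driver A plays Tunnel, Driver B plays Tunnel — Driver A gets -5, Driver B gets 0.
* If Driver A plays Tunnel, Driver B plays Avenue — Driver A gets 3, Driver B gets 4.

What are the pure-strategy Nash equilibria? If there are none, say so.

Pure-strategy Nash equilibria: (Avenue, Bridge); (Tunnel, Avenue); (Backroad, Backroad)

(Avenue, Avenue): Driver A can switch to Tunnel (2 → 3). Not NE.
(Avenue, Bridge): Driver A gets 5, best alternative 3; Driver B gets 4, best alternative -1. No profitable deviation — NE.
(Avenue, Tunnel): Driver B can switch to Bridge (-1 → 4). Not NE.
(Avenue, Backroad): Driver A can switch to Bridge (-4 → -3). Not NE.
(Bridge, Avenue): Driver A can switch to Avenue (-5 → 2). Not NE.
(Bridge, Bridge): Driver A can switch to Avenue (-2 → 5). Not NE.
(Bridge, Tunnel): Driver A can switch to Avenue (-1 → 0). Not NE.
(Tunnel, Avenue): Driver A gets 3, best alternative 2; Driver B gets 4, best alternative 1. No profitable deviation — NE.
(Backroad, Backroad): Driver A gets 3, best alternative 2; Driver B gets 4, best alternative 2. No profitable deviation — NE.
(The remaining 7 profiles each have a profitable deviation by the same check.)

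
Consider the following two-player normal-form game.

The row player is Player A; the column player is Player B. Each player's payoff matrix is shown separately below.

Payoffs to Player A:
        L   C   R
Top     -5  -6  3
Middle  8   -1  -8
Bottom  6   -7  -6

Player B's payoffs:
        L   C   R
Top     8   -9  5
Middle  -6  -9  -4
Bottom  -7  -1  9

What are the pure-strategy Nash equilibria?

No pure-strategy Nash equilibrium.

Player A against L: payoffs -5, 8, 6 → best response Middle.
Player A against C: payoffs -6, -1, -7 → best response Middle.
Player A against R: payoffs 3, -8, -6 → best response Top.
Player B against Top: payoffs 8, -9, 5 → best response L.
Player B against Middle: payoffs -6, -9, -4 → best response R.
Player B against Bottom: payoffs -7, -1, 9 → best response R.
No profile is a mutual best response for all players.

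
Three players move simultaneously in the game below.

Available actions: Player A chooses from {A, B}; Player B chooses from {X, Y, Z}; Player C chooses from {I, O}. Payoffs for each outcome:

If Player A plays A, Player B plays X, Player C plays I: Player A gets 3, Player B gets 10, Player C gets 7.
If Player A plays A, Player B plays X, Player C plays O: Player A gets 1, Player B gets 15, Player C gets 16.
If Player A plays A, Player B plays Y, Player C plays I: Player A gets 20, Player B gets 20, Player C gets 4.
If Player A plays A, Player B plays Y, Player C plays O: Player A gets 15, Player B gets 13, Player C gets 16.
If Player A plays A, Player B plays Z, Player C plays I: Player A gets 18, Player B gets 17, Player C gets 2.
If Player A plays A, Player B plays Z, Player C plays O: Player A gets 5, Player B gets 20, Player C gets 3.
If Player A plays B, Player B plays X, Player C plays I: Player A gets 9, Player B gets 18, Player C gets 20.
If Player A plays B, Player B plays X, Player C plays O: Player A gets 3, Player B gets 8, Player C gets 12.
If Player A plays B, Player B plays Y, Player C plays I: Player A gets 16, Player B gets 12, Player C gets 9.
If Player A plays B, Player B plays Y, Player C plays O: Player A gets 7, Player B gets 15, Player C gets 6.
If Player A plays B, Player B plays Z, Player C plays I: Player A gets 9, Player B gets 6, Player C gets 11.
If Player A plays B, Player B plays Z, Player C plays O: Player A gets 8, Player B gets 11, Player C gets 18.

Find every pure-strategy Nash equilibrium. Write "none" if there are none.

Player A against (X, I): payoffs 3, 9 → best response B.
Player A against (X, O): payoffs 1, 3 → best response B.
Player A against (Y, I): payoffs 20, 16 → best response A.
Player A against (Y, O): payoffs 15, 7 → best response A.
Player A against (Z, I): payoffs 18, 9 → best response A.
Player A against (Z, O): payoffs 5, 8 → best response B.
Player B against (A, I): payoffs 10, 20, 17 → best response Y.
Player B against (A, O): payoffs 15, 13, 20 → best response Z.
Player B against (B, I): payoffs 18, 12, 6 → best response X.
Player B against (B, O): payoffs 8, 15, 11 → best response Y.
Player C against (A, X): payoffs 7, 16 → best response O.
Player C against (A, Y): payoffs 4, 16 → best response O.
Player C against (A, Z): payoffs 2, 3 → best response O.
Player C against (B, X): payoffs 20, 12 → best response I.
Player C against (B, Y): payoffs 9, 6 → best response I.
Player C against (B, Z): payoffs 11, 18 → best response O.
Mutual best responses: (B, X, I).

Pure NE: (B, X, I)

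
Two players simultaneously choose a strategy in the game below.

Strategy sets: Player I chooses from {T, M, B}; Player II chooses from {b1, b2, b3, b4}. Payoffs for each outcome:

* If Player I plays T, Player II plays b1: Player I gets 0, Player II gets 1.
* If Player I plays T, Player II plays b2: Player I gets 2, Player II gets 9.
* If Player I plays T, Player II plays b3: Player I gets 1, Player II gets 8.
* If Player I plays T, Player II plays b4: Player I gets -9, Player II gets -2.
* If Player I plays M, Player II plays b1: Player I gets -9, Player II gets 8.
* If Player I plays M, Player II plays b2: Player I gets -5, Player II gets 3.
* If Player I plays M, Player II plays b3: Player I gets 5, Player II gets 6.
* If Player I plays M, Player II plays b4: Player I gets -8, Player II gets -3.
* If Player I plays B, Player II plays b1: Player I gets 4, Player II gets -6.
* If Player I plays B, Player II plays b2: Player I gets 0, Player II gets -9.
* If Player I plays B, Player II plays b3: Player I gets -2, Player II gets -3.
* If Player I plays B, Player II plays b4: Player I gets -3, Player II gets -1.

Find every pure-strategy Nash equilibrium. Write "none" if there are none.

Pure-strategy Nash equilibria: (T, b2) and (B, b4)

Player I against b1: payoffs 0, -9, 4 → best response B.
Player I against b2: payoffs 2, -5, 0 → best response T.
Player I against b3: payoffs 1, 5, -2 → best response M.
Player I against b4: payoffs -9, -8, -3 → best response B.
Player II against T: payoffs 1, 9, 8, -2 → best response b2.
Player II against M: payoffs 8, 3, 6, -3 → best response b1.
Player II against B: payoffs -6, -9, -3, -1 → best response b4.
Mutual best responses: (T, b2); (B, b4).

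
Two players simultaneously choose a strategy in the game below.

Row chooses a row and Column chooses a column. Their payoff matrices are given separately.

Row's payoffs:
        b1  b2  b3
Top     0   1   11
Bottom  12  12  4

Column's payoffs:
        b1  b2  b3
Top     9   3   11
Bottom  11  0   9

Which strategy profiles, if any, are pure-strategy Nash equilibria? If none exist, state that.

Pure-strategy Nash equilibria: (Top, b3); (Bottom, b1)

Row against b1: payoffs 0, 12 → best response Bottom.
Row against b2: payoffs 1, 12 → best response Bottom.
Row against b3: payoffs 11, 4 → best response Top.
Column against Top: payoffs 9, 3, 11 → best response b3.
Column against Bottom: payoffs 11, 0, 9 → best response b1.
Mutual best responses: (Top, b3); (Bottom, b1).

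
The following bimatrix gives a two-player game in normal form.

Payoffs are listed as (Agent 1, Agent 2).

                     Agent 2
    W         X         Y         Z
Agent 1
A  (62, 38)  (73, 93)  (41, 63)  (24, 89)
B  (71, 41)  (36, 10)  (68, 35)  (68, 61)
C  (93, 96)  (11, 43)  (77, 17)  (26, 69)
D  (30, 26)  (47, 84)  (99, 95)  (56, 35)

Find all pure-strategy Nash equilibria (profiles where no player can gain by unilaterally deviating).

For each strategy profile, look for a profitable unilateral deviation.
(A, W): Agent 1 can switch to B (62 → 71). Not NE.
(A, X): Agent 1 gets 73, best alternative 47; Agent 2 gets 93, best alternative 89. No profitable deviation — NE.
(A, Y): Agent 1 can switch to B (41 → 68). Not NE.
(A, Z): Agent 1 can switch to B (24 → 68). Not NE.
(B, W): Agent 1 can switch to C (71 → 93). Not NE.
(B, X): Agent 1 can switch to A (36 → 73). Not NE.
(B, Y): Agent 1 can switch to C (68 → 77). Not NE.
(B, Z): Agent 1 gets 68, best alternative 56; Agent 2 gets 61, best alternative 41. No profitable deviation — NE.
(C, W): Agent 1 gets 93, best alternative 71; Agent 2 gets 96, best alternative 69. No profitable deviation — NE.
(C, X): Agent 1 can switch to A (11 → 73). Not NE.
(C, Y): Agent 1 can switch to D (77 → 99). Not NE.
(C, Z): Agent 1 can switch to B (26 → 68). Not NE.
(D, W): Agent 1 can switch to A (30 → 62). Not NE.
(D, Y): Agent 1 gets 99, best alternative 77; Agent 2 gets 95, best alternative 84. No profitable deviation — NE.
(The remaining 2 profiles each have a profitable deviation by the same check.)

The pure Nash equilibria are (A, X); (B, Z); (C, W); (D, Y).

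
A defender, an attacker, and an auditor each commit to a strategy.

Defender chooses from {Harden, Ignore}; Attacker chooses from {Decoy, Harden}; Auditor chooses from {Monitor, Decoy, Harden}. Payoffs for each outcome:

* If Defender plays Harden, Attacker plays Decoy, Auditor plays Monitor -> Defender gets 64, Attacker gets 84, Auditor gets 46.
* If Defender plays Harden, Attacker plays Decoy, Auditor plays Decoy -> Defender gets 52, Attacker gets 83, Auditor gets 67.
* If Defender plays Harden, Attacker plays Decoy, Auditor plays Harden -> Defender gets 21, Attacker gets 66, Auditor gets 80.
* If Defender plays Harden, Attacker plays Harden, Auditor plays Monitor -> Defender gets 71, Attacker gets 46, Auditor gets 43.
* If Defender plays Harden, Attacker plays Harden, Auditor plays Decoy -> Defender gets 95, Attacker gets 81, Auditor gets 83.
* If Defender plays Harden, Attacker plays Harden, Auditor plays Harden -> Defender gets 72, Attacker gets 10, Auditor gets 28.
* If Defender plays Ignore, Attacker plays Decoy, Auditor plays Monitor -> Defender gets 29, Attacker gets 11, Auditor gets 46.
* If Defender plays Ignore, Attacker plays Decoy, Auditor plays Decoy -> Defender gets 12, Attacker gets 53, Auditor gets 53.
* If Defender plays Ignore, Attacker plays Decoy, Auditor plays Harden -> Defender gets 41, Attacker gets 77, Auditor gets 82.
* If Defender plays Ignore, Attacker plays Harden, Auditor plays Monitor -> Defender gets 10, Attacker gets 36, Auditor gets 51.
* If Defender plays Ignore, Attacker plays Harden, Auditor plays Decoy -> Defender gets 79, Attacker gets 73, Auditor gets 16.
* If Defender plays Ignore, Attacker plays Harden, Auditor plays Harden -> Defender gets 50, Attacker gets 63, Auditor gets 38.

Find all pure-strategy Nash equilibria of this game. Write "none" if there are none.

(Ignore, Decoy, Harden)

Defender against (Decoy, Monitor): payoffs 64, 29 → best response Harden.
Defender against (Decoy, Decoy): payoffs 52, 12 → best response Harden.
Defender against (Decoy, Harden): payoffs 21, 41 → best response Ignore.
Defender against (Harden, Monitor): payoffs 71, 10 → best response Harden.
Defender against (Harden, Decoy): payoffs 95, 79 → best response Harden.
Defender against (Harden, Harden): payoffs 72, 50 → best response Harden.
Attacker against (Harden, Monitor): payoffs 84, 46 → best response Decoy.
Attacker against (Harden, Decoy): payoffs 83, 81 → best response Decoy.
Attacker against (Harden, Harden): payoffs 66, 10 → best response Decoy.
Attacker against (Ignore, Monitor): payoffs 11, 36 → best response Harden.
Attacker against (Ignore, Decoy): payoffs 53, 73 → best response Harden.
Attacker against (Ignore, Harden): payoffs 77, 63 → best response Decoy.
Auditor against (Harden, Decoy): payoffs 46, 67, 80 → best response Harden.
Auditor against (Harden, Harden): payoffs 43, 83, 28 → best response Decoy.
Auditor against (Ignore, Decoy): payoffs 46, 53, 82 → best response Harden.
Auditor against (Ignore, Harden): payoffs 51, 16, 38 → best response Monitor.
Mutual best responses: (Ignore, Decoy, Harden).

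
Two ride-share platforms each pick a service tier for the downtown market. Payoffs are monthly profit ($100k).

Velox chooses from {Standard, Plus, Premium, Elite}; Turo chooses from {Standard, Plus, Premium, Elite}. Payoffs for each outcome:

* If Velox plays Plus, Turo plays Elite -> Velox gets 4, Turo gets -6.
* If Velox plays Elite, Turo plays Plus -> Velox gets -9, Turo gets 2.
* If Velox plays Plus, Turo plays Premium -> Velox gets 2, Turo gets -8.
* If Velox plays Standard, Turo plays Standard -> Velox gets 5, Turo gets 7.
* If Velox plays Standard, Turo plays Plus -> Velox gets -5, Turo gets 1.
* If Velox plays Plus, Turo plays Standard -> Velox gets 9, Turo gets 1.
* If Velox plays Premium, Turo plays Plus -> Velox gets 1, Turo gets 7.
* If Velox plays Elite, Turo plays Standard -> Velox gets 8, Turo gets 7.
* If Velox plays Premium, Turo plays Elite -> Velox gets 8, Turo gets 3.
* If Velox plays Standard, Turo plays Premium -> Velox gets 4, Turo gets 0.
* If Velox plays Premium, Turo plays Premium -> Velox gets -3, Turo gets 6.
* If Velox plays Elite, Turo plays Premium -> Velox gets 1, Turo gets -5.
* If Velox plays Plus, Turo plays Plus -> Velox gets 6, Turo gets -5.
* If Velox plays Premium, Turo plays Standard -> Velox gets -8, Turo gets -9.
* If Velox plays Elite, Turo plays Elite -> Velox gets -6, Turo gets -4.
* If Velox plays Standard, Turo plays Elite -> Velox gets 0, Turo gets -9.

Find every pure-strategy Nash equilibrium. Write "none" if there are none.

(Standard, Standard): Velox can switch to Plus (5 → 9). Not NE.
(Standard, Plus): Velox can switch to Plus (-5 → 6). Not NE.
(Standard, Premium): Turo can switch to Standard (0 → 7). Not NE.
(Standard, Elite): Velox can switch to Plus (0 → 4). Not NE.
(Plus, Standard): Velox gets 9, best alternative 8; Turo gets 1, best alternative -5. No profitable deviation — NE.
(Plus, Plus): Turo can switch to Standard (-5 → 1). Not NE.
(Plus, Premium): Velox can switch to Standard (2 → 4). Not NE.
(Plus, Elite): Velox can switch to Premium (4 → 8). Not NE.
(Premium, Standard): Velox can switch to Standard (-8 → 5). Not NE.
(The remaining 7 profiles each have a profitable deviation by the same check.)

(Plus, Standard)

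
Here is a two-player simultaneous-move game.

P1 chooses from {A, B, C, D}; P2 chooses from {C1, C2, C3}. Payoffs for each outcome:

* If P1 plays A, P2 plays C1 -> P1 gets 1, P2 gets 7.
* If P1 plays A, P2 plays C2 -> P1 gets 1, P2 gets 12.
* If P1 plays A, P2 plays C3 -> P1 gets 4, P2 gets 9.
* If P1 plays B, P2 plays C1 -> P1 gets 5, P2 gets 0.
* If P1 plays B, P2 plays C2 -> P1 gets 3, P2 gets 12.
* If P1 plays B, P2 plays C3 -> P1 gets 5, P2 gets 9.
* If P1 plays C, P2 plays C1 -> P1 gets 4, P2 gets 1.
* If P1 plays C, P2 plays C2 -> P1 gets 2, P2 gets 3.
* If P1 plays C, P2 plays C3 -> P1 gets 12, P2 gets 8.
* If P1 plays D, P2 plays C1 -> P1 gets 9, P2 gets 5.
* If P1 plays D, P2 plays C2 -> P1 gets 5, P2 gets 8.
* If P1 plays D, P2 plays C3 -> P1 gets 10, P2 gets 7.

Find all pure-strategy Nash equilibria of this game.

The pure Nash equilibria are (C, C3) and (D, C2).

(A, C1): P1 can switch to B (1 → 5). Not NE.
(A, C2): P1 can switch to B (1 → 3). Not NE.
(A, C3): P1 can switch to B (4 → 5). Not NE.
(B, C1): P1 can switch to D (5 → 9). Not NE.
(B, C2): P1 can switch to D (3 → 5). Not NE.
(B, C3): P1 can switch to C (5 → 12). Not NE.
(C, C1): P1 can switch to B (4 → 5). Not NE.
(C, C2): P1 can switch to B (2 → 3). Not NE.
(C, C3): P1 gets 12, best alternative 10; P2 gets 8, best alternative 3. No profitable deviation — NE.
(D, C2): P1 gets 5, best alternative 3; P2 gets 8, best alternative 7. No profitable deviation — NE.
(The remaining 2 profiles each have a profitable deviation by the same check.)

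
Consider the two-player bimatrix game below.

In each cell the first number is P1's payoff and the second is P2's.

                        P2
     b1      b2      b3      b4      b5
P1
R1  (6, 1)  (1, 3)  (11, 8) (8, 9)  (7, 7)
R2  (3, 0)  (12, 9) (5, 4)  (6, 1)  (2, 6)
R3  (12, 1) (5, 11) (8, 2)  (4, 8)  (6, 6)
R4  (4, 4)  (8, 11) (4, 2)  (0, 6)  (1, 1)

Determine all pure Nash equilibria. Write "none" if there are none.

Pure-strategy Nash equilibria: (R1, b4) and (R2, b2)

(R1, b1): P1 can switch to R3 (6 → 12). Not NE.
(R1, b2): P1 can switch to R2 (1 → 12). Not NE.
(R1, b3): P2 can switch to b4 (8 → 9). Not NE.
(R1, b4): P1 gets 8, best alternative 6; P2 gets 9, best alternative 8. No profitable deviation — NE.
(R1, b5): P2 can switch to b3 (7 → 8). Not NE.
(R2, b1): P1 can switch to R1 (3 → 6). Not NE.
(R2, b2): P1 gets 12, best alternative 8; P2 gets 9, best alternative 6. No profitable deviation — NE.
(R2, b3): P1 can switch to R1 (5 → 11). Not NE.
(The remaining 12 profiles each have a profitable deviation by the same check.)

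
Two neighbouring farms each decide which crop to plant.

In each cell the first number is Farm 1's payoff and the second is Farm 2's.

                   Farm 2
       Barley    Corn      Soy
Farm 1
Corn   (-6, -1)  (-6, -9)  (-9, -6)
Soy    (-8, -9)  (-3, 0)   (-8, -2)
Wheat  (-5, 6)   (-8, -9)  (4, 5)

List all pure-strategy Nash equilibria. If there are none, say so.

The pure Nash equilibria are (Soy, Corn); (Wheat, Barley).

(Corn, Barley): Farm 1 can switch to Wheat (-6 → -5). Not NE.
(Corn, Corn): Farm 1 can switch to Soy (-6 → -3). Not NE.
(Corn, Soy): Farm 1 can switch to Soy (-9 → -8). Not NE.
(Soy, Barley): Farm 1 can switch to Corn (-8 → -6). Not NE.
(Soy, Corn): Farm 1 gets -3, best alternative -6; Farm 2 gets 0, best alternative -2. No profitable deviation — NE.
(Soy, Soy): Farm 1 can switch to Wheat (-8 → 4). Not NE.
(Wheat, Barley): Farm 1 gets -5, best alternative -6; Farm 2 gets 6, best alternative 5. No profitable deviation — NE.
(Wheat, Corn): Farm 1 can switch to Corn (-8 → -6). Not NE.
(Wheat, Soy): Farm 2 can switch to Barley (5 → 6). Not NE.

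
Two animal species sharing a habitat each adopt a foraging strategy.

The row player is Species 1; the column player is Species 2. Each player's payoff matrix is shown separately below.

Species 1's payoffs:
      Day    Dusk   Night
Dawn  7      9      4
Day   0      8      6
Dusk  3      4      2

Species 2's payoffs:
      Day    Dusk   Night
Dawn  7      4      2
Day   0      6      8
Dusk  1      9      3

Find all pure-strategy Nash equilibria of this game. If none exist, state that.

The pure Nash equilibria are (Dawn, Day); (Day, Night).

Species 1 against Day: payoffs 7, 0, 3 → best response Dawn.
Species 1 against Dusk: payoffs 9, 8, 4 → best response Dawn.
Species 1 against Night: payoffs 4, 6, 2 → best response Day.
Species 2 against Dawn: payoffs 7, 4, 2 → best response Day.
Species 2 against Day: payoffs 0, 6, 8 → best response Night.
Species 2 against Dusk: payoffs 1, 9, 3 → best response Dusk.
Mutual best responses: (Dawn, Day); (Day, Night).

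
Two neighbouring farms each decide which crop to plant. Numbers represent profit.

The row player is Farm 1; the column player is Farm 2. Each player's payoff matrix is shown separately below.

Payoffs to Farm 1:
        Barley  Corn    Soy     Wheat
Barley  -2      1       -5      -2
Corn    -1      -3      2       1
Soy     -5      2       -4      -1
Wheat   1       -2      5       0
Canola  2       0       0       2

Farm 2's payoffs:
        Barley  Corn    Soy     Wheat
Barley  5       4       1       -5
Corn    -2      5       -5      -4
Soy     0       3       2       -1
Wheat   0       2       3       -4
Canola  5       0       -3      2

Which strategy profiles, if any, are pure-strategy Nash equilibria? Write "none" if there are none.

(Barley, Barley): Farm 1 can switch to Corn (-2 → -1). Not NE.
(Barley, Corn): Farm 1 can switch to Soy (1 → 2). Not NE.
(Barley, Soy): Farm 1 can switch to Corn (-5 → 2). Not NE.
(Barley, Wheat): Farm 1 can switch to Corn (-2 → 1). Not NE.
(Corn, Barley): Farm 1 can switch to Wheat (-1 → 1). Not NE.
(Corn, Corn): Farm 1 can switch to Barley (-3 → 1). Not NE.
(Corn, Soy): Farm 1 can switch to Wheat (2 → 5). Not NE.
(Corn, Wheat): Farm 1 can switch to Canola (1 → 2). Not NE.
(Soy, Barley): Farm 1 can switch to Barley (-5 → -2). Not NE.
(Soy, Corn): Farm 1 gets 2, best alternative 1; Farm 2 gets 3, best alternative 2. No profitable deviation — NE.
(Soy, Soy): Farm 1 can switch to Corn (-4 → 2). Not NE.
(Soy, Wheat): Farm 1 can switch to Corn (-1 → 1). Not NE.
(Wheat, Barley): Farm 1 can switch to Canola (1 → 2). Not NE.
(Wheat, Soy): Farm 1 gets 5, best alternative 2; Farm 2 gets 3, best alternative 2. No profitable deviation — NE.
(Canola, Barley): Farm 1 gets 2, best alternative 1; Farm 2 gets 5, best alternative 2. No profitable deviation — NE.
(The remaining 5 profiles each have a profitable deviation by the same check.)

Pure-strategy Nash equilibria: (Soy, Corn), (Wheat, Soy), (Canola, Barley)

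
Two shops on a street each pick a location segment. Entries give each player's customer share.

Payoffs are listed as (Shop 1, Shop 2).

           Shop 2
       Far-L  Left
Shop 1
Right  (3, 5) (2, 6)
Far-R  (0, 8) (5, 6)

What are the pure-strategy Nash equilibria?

No pure-strategy Nash equilibrium.

(Right, Far-L): Shop 2 can switch to Left (5 → 6). Not NE.
(Right, Left): Shop 1 can switch to Far-R (2 → 5). Not NE.
(Far-R, Far-L): Shop 1 can switch to Right (0 → 3). Not NE.
(Far-R, Left): Shop 2 can switch to Far-L (6 → 8). Not NE.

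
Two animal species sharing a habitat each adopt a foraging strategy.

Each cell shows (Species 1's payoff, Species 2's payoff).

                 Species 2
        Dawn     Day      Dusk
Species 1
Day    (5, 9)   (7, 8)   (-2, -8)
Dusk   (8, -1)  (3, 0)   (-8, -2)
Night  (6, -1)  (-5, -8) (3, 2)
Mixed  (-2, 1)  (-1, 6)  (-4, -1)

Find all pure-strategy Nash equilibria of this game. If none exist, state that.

Species 1 against Dawn: payoffs 5, 8, 6, -2 → best response Dusk.
Species 1 against Day: payoffs 7, 3, -5, -1 → best response Day.
Species 1 against Dusk: payoffs -2, -8, 3, -4 → best response Night.
Species 2 against Day: payoffs 9, 8, -8 → best response Dawn.
Species 2 against Dusk: payoffs -1, 0, -2 → best response Day.
Species 2 against Night: payoffs -1, -8, 2 → best response Dusk.
Species 2 against Mixed: payoffs 1, 6, -1 → best response Day.
Mutual best responses: (Night, Dusk).

Pure NE: (Night, Dusk)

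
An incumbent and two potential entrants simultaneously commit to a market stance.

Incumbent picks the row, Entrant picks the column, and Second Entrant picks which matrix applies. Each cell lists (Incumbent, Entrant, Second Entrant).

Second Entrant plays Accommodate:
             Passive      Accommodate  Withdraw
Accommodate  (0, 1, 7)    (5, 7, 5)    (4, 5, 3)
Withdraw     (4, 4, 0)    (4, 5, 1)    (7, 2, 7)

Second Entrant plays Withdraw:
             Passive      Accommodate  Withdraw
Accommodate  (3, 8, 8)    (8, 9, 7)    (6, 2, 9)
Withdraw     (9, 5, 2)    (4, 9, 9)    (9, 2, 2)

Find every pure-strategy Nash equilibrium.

Pure NE: (Accommodate, Accommodate, Withdraw)

For each player, find the best response to each opponent profile; mutual best responses are the pure NE.
Incumbent against (Passive, Accommodate): payoffs 0, 4 → best response Withdraw.
Incumbent against (Passive, Withdraw): payoffs 3, 9 → best response Withdraw.
Incumbent against (Accommodate, Accommodate): payoffs 5, 4 → best response Accommodate.
Incumbent against (Accommodate, Withdraw): payoffs 8, 4 → best response Accommodate.
Incumbent against (Withdraw, Accommodate): payoffs 4, 7 → best response Withdraw.
Incumbent against (Withdraw, Withdraw): payoffs 6, 9 → best response Withdraw.
Entrant against (Accommodate, Accommodate): payoffs 1, 7, 5 → best response Accommodate.
Entrant against (Accommodate, Withdraw): payoffs 8, 9, 2 → best response Accommodate.
Entrant against (Withdraw, Accommodate): payoffs 4, 5, 2 → best response Accommodate.
Entrant against (Withdraw, Withdraw): payoffs 5, 9, 2 → best response Accommodate.
Second Entrant against (Accommodate, Passive): payoffs 7, 8 → best response Withdraw.
Second Entrant against (Accommodate, Accommodate): payoffs 5, 7 → best response Withdraw.
Second Entrant against (Accommodate, Withdraw): payoffs 3, 9 → best response Withdraw.
Second Entrant against (Withdraw, Passive): payoffs 0, 2 → best response Withdraw.
Second Entrant against (Withdraw, Accommodate): payoffs 1, 9 → best response Withdraw.
Second Entrant against (Withdraw, Withdraw): payoffs 7, 2 → best response Accommodate.
Mutual best responses: (Accommodate, Accommodate, Withdraw).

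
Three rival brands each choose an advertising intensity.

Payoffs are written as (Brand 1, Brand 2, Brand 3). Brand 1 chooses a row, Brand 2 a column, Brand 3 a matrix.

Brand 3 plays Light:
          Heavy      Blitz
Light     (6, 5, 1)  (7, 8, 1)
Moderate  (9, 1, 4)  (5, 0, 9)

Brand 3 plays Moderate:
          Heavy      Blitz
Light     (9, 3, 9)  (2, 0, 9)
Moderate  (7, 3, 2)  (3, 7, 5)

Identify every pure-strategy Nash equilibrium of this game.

(Light, Heavy, Light): Brand 1 can switch to Moderate (6 → 9). Not NE.
(Light, Heavy, Moderate): Brand 1 gets 9, best alternative 7; Brand 2 gets 3, best alternative 0; Brand 3 gets 9, best alternative 1. No profitable deviation — NE.
(Light, Blitz, Light): Brand 3 can switch to Moderate (1 → 9). Not NE.
(Light, Blitz, Moderate): Brand 1 can switch to Moderate (2 → 3). Not NE.
(Moderate, Heavy, Light): Brand 1 gets 9, best alternative 6; Brand 2 gets 1, best alternative 0; Brand 3 gets 4, best alternative 2. No profitable deviation — NE.
(Moderate, Heavy, Moderate): Brand 1 can switch to Light (7 → 9). Not NE.
(Moderate, Blitz, Light): Brand 1 can switch to Light (5 → 7). Not NE.
(Moderate, Blitz, Moderate): Brand 3 can switch to Light (5 → 9). Not NE.

Pure-strategy Nash equilibria: (Light, Heavy, Moderate); (Moderate, Heavy, Light)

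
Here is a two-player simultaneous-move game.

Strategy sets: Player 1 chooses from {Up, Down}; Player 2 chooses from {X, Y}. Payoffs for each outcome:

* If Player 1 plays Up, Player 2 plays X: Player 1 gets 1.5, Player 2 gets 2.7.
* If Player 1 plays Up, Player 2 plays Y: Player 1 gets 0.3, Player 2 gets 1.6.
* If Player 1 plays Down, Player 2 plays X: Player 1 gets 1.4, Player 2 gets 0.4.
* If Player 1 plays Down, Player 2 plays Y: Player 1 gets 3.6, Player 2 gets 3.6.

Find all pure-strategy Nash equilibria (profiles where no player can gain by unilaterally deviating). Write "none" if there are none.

(Up, X), (Down, Y)

(Up, X): Player 1 gets 1.5, best alternative 1.4; Player 2 gets 2.7, best alternative 1.6. No profitable deviation — NE.
(Up, Y): Player 1 can switch to Down (0.3 → 3.6). Not NE.
(Down, X): Player 1 can switch to Up (1.4 → 1.5). Not NE.
(Down, Y): Player 1 gets 3.6, best alternative 0.3; Player 2 gets 3.6, best alternative 0.4. No profitable deviation — NE.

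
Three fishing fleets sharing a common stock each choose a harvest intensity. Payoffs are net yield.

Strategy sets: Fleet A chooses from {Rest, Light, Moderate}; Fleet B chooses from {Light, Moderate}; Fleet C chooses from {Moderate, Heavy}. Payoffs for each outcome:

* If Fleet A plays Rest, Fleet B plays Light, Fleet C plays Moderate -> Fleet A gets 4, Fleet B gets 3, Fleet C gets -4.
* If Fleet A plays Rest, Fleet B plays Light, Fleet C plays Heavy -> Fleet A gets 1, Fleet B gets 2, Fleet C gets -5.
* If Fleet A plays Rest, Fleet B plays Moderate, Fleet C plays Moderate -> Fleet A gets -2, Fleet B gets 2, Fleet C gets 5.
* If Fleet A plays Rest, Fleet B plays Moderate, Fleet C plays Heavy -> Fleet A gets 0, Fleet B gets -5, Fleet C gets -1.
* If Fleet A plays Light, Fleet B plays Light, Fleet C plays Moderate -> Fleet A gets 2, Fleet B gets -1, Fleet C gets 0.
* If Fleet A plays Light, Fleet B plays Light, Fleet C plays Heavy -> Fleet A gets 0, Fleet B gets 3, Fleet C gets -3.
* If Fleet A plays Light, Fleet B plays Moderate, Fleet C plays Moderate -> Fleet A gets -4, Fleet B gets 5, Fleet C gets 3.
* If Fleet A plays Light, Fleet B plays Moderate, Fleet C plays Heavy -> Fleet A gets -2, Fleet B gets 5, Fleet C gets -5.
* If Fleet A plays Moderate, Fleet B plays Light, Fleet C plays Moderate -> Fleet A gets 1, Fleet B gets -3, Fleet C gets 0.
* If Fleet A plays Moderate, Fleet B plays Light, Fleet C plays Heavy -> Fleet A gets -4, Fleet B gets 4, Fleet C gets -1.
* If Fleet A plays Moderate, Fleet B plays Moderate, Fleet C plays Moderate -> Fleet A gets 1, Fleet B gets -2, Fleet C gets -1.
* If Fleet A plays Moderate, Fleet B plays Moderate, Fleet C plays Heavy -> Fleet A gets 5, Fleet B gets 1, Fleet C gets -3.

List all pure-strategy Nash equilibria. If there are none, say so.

(Rest, Light, Moderate): Fleet A gets 4, best alternative 2; Fleet B gets 3, best alternative 2; Fleet C gets -4, best alternative -5. No profitable deviation — NE.
(Rest, Light, Heavy): Fleet C can switch to Moderate (-5 → -4). Not NE.
(Rest, Moderate, Moderate): Fleet A can switch to Moderate (-2 → 1). Not NE.
(Rest, Moderate, Heavy): Fleet A can switch to Moderate (0 → 5). Not NE.
(Light, Light, Moderate): Fleet A can switch to Rest (2 → 4). Not NE.
(Light, Light, Heavy): Fleet A can switch to Rest (0 → 1). Not NE.
(Light, Moderate, Moderate): Fleet A can switch to Rest (-4 → -2). Not NE.
(Light, Moderate, Heavy): Fleet A can switch to Rest (-2 → 0). Not NE.
(Moderate, Light, Moderate): Fleet A can switch to Rest (1 → 4). Not NE.
(Moderate, Light, Heavy): Fleet A can switch to Rest (-4 → 1). Not NE.
(Moderate, Moderate, Moderate): Fleet A gets 1, best alternative -2; Fleet B gets -2, best alternative -3; Fleet C gets -1, best alternative -3. No profitable deviation — NE.
(Moderate, Moderate, Heavy): Fleet B can switch to Light (1 → 4). Not NE.

Pure-strategy Nash equilibria: (Rest, Light, Moderate), (Moderate, Moderate, Moderate)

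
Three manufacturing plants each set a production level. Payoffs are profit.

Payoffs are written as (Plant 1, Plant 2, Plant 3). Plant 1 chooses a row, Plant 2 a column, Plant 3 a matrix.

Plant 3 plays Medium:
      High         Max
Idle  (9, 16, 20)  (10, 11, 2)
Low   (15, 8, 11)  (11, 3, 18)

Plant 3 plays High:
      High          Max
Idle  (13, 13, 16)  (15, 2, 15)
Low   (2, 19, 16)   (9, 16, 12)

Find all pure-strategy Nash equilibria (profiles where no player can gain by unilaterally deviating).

none

Check each profile: it is a Nash equilibrium iff no player can strictly gain by switching unilaterally.
(Idle, High, Medium): Plant 1 can switch to Low (9 → 15). Not NE.
(Idle, High, High): Plant 3 can switch to Medium (16 → 20). Not NE.
(Idle, Max, Medium): Plant 1 can switch to Low (10 → 11). Not NE.
(Idle, Max, High): Plant 2 can switch to High (2 → 13). Not NE.
(Low, High, Medium): Plant 3 can switch to High (11 → 16). Not NE.
(Low, High, High): Plant 1 can switch to Idle (2 → 13). Not NE.
(Low, Max, Medium): Plant 2 can switch to High (3 → 8). Not NE.
(Low, Max, High): Plant 1 can switch to Idle (9 → 15). Not NE.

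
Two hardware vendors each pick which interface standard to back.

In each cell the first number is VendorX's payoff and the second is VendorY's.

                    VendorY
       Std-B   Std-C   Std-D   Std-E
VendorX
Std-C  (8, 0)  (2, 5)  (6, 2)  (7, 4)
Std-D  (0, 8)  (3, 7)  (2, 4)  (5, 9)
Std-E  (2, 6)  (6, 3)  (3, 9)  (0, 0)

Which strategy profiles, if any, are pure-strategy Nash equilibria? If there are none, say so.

none

For each strategy profile, look for a profitable unilateral deviation.
(Std-C, Std-B): VendorY can switch to Std-C (0 → 5). Not NE.
(Std-C, Std-C): VendorX can switch to Std-D (2 → 3). Not NE.
(Std-C, Std-D): VendorY can switch to Std-C (2 → 5). Not NE.
(Std-C, Std-E): VendorY can switch to Std-C (4 → 5). Not NE.
(Std-D, Std-B): VendorX can switch to Std-C (0 → 8). Not NE.
(Std-D, Std-C): VendorX can switch to Std-E (3 → 6). Not NE.
(Std-D, Std-D): VendorX can switch to Std-C (2 → 6). Not NE.
(Std-D, Std-E): VendorX can switch to Std-C (5 → 7). Not NE.
(The remaining 4 profiles each have a profitable deviation by the same check.)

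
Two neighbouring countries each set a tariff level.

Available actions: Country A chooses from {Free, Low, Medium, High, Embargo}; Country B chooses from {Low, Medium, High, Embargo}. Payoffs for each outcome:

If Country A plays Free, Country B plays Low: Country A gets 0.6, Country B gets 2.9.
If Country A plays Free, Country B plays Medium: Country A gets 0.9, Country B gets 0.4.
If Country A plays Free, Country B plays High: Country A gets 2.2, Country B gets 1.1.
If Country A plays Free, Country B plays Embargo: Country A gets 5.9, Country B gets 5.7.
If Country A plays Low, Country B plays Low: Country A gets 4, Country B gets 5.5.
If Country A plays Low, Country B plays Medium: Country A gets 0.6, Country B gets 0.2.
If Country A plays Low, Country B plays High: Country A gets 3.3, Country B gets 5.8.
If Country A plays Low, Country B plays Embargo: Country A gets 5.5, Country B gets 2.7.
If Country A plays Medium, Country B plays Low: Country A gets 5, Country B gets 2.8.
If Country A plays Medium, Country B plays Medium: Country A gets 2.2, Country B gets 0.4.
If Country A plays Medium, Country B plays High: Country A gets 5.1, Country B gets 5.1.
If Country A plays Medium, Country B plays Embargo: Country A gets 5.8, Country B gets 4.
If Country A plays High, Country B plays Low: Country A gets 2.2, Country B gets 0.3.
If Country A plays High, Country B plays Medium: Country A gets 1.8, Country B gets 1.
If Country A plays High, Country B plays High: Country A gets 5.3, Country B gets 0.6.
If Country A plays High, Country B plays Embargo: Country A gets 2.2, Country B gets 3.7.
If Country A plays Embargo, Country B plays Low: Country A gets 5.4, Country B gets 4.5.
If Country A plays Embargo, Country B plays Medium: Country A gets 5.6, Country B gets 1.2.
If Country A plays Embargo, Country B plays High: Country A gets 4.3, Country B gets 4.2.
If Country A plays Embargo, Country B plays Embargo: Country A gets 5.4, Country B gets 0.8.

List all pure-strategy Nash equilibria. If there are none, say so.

(Free, Low): Country A can switch to Low (0.6 → 4). Not NE.
(Free, Medium): Country A can switch to Medium (0.9 → 2.2). Not NE.
(Free, High): Country A can switch to Low (2.2 → 3.3). Not NE.
(Free, Embargo): Country A gets 5.9, best alternative 5.8; Country B gets 5.7, best alternative 2.9. No profitable deviation — NE.
(Low, Low): Country A can switch to Medium (4 → 5). Not NE.
(Low, Medium): Country A can switch to Free (0.6 → 0.9). Not NE.
(Low, High): Country A can switch to Medium (3.3 → 5.1). Not NE.
(Embargo, Low): Country A gets 5.4, best alternative 5; Country B gets 4.5, best alternative 4.2. No profitable deviation — NE.
(The remaining 12 profiles each have a profitable deviation by the same check.)

The pure Nash equilibria are (Free, Embargo), (Embargo, Low).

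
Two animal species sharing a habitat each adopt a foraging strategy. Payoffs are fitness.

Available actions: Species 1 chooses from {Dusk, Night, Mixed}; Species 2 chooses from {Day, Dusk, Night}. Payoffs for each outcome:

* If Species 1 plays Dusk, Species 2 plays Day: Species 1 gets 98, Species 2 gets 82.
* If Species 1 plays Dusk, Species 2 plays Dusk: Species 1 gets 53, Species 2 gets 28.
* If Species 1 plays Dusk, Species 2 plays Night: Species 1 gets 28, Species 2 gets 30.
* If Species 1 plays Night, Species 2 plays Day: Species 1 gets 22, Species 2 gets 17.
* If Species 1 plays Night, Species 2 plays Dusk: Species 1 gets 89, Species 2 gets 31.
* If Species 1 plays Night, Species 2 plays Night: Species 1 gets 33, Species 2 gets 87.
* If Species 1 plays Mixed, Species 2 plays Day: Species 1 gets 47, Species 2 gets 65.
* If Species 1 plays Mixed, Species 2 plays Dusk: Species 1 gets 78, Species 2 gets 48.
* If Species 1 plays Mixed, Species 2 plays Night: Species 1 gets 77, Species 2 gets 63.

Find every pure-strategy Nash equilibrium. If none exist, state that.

The unique pure-strategy Nash equilibrium is (Dusk, Day).

(Dusk, Day): Species 1 gets 98, best alternative 47; Species 2 gets 82, best alternative 30. No profitable deviation — NE.
(Dusk, Dusk): Species 1 can switch to Night (53 → 89). Not NE.
(Dusk, Night): Species 1 can switch to Night (28 → 33). Not NE.
(Night, Day): Species 1 can switch to Dusk (22 → 98). Not NE.
(Night, Dusk): Species 2 can switch to Night (31 → 87). Not NE.
(Night, Night): Species 1 can switch to Mixed (33 → 77). Not NE.
(Mixed, Day): Species 1 can switch to Dusk (47 → 98). Not NE.
(Mixed, Dusk): Species 1 can switch to Night (78 → 89). Not NE.
(Mixed, Night): Species 2 can switch to Day (63 → 65). Not NE.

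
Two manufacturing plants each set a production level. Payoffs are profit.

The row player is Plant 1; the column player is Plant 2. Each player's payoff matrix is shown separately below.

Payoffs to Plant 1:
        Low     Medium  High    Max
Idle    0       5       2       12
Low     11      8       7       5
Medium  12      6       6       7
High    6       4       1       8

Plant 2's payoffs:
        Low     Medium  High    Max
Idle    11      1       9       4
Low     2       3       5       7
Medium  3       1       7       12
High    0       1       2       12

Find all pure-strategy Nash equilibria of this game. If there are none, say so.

none

Plant 1 against Low: payoffs 0, 11, 12, 6 → best response Medium.
Plant 1 against Medium: payoffs 5, 8, 6, 4 → best response Low.
Plant 1 against High: payoffs 2, 7, 6, 1 → best response Low.
Plant 1 against Max: payoffs 12, 5, 7, 8 → best response Idle.
Plant 2 against Idle: payoffs 11, 1, 9, 4 → best response Low.
Plant 2 against Low: payoffs 2, 3, 5, 7 → best response Max.
Plant 2 against Medium: payoffs 3, 1, 7, 12 → best response Max.
Plant 2 against High: payoffs 0, 1, 2, 12 → best response Max.
No profile is a mutual best response for all players.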